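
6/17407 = 6/17407 = 0.00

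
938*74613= 69986994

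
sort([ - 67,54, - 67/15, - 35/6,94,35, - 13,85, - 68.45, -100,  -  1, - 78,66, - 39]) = [ - 100, - 78, - 68.45 , - 67 ,  -  39, - 13, - 35/6 , - 67/15, - 1,  35,54,  66,85 , 94]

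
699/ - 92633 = - 1 + 91934/92633 = - 0.01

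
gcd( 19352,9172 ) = 4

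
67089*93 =6239277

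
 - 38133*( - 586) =22345938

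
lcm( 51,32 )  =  1632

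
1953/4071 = 651/1357 = 0.48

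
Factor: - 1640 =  - 2^3*5^1*41^1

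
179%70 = 39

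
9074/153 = 59 + 47/153 = 59.31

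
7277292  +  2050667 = 9327959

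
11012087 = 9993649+1018438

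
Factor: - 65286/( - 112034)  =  81/139 = 3^4*  139^( - 1) 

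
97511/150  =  650 + 11/150=650.07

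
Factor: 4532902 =2^1*11^2*  18731^1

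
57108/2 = 28554 = 28554.00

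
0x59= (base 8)131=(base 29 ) 32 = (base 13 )6b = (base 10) 89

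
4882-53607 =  - 48725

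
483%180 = 123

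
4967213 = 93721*53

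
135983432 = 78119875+57863557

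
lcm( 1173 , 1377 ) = 31671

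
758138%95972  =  86334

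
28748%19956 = 8792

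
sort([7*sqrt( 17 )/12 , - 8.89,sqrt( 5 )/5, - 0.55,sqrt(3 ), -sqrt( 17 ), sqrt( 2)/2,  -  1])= [ - 8.89, - sqrt( 17),  -  1, - 0.55,sqrt(5 ) /5,sqrt( 2)/2,sqrt(3),  7*sqrt( 17 ) /12 ] 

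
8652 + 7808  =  16460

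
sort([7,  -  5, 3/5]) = [ - 5, 3/5,  7] 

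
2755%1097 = 561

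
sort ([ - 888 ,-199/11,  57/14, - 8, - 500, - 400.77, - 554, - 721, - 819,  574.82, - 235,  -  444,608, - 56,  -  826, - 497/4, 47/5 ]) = [ - 888, - 826,-819, - 721, - 554, - 500 ,-444,  -  400.77,  -  235,  -  497/4,-56 , - 199/11, - 8, 57/14 , 47/5,574.82,608] 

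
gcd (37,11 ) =1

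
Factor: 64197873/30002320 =2^( - 4)*3^3 * 5^( - 1) * 375029^( - 1) * 2377699^1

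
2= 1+1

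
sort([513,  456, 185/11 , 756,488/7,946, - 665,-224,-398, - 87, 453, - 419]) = [-665,-419,-398, - 224, - 87, 185/11, 488/7,453,456, 513, 756, 946]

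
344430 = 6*57405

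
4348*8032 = 34923136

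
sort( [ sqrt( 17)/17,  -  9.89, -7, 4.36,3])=[-9.89,  -  7, sqrt(17 ) /17, 3,4.36]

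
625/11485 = 125/2297 = 0.05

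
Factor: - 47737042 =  - 2^1*23868521^1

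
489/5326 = 489/5326 = 0.09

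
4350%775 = 475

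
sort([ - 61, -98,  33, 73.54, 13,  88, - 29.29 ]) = [ - 98, - 61,  -  29.29,13 , 33,73.54,88] 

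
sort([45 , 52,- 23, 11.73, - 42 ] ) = [ -42,-23, 11.73, 45, 52 ] 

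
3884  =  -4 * ( - 971)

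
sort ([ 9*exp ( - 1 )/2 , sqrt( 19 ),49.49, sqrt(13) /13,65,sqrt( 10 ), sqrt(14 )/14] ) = [sqrt( 14)/14, sqrt( 13 )/13, 9*exp(  -  1)/2,sqrt( 10),sqrt( 19),49.49,65 ]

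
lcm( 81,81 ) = 81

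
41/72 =41/72 =0.57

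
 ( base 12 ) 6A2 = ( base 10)986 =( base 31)10P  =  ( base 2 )1111011010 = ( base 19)2dh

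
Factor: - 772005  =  -3^1*5^1*13^1 * 37^1*107^1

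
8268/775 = 10 + 518/775 = 10.67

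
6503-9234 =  - 2731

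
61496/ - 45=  - 1367 + 19/45 =-1366.58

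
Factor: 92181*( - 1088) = - 2^6*3^1 * 17^1*30727^1 = - 100292928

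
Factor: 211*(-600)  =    -  126600 = -2^3*3^1*5^2*211^1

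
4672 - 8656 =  - 3984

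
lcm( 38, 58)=1102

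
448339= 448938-599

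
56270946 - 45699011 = 10571935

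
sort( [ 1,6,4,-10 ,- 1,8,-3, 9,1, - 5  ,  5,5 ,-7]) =[ -10, - 7, - 5, - 3, - 1, 1,1, 4, 5,5,6, 8 , 9 ] 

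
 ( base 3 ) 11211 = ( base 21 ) 64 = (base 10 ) 130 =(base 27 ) 4m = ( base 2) 10000010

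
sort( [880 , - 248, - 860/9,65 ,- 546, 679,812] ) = [ - 546, - 248, -860/9, 65, 679,812,  880]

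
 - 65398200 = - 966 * 67700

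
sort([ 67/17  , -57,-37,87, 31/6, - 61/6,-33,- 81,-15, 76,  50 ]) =[- 81, - 57, - 37,-33,-15,-61/6, 67/17, 31/6, 50,  76, 87]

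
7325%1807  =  97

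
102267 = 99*1033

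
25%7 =4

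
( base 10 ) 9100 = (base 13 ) 41B0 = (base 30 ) a3a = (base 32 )8sc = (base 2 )10001110001100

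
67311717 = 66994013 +317704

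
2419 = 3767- 1348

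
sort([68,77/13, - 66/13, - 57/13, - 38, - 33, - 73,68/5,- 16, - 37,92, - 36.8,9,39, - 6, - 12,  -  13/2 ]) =[ - 73, - 38, - 37, - 36.8 , - 33 , - 16, - 12, - 13/2,  -  6,  -  66/13, - 57/13,77/13,  9,68/5, 39,68, 92]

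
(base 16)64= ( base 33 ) 31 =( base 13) 79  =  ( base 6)244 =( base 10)100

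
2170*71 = 154070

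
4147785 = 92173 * 45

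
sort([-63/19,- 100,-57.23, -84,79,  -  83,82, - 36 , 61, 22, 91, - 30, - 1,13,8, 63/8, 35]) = [ - 100, - 84, - 83, - 57.23,-36, - 30,-63/19 , - 1,63/8,8,13, 22,35,61,79,82,  91 ] 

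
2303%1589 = 714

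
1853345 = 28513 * 65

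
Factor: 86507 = 19^1*29^1 * 157^1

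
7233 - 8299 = - 1066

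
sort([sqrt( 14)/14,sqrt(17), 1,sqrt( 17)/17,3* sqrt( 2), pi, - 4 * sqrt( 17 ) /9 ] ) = [ - 4 * sqrt(17)/9,sqrt(17)/17,sqrt(14)/14,1,pi, sqrt(17),3*sqrt ( 2)]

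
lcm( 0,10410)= 0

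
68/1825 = 68/1825 = 0.04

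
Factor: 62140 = 2^2*5^1*13^1*239^1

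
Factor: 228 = 2^2*3^1*19^1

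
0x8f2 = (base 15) a2a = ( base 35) 1UF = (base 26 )3a2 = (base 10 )2290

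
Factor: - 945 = - 3^3 * 5^1 * 7^1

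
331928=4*82982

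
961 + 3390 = 4351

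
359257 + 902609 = 1261866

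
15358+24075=39433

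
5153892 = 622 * 8286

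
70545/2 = 70545/2 = 35272.50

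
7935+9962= 17897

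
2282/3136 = 163/224=   0.73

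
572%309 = 263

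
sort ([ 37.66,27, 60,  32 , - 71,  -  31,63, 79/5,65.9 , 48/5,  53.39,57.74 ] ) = [ - 71, - 31,48/5,79/5, 27, 32, 37.66,53.39 , 57.74 , 60, 63,65.9]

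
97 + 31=128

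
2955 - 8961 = -6006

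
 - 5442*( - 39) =212238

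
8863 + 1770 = 10633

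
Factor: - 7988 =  - 2^2*1997^1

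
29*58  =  1682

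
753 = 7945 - 7192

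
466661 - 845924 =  - 379263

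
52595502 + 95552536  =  148148038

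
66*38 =2508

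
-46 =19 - 65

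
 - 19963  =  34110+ - 54073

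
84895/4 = 21223 + 3/4 =21223.75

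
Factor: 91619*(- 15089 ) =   -  1382439091 = - 11^1* 79^1 * 191^1*8329^1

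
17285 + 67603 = 84888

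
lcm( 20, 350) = 700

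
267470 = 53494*5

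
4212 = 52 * 81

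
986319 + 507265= 1493584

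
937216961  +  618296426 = 1555513387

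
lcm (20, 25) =100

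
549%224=101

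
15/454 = 15/454 =0.03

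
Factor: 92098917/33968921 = 3^3*7^( - 1)*47^( - 1)*73^1*223^( - 1) * 463^(-1)*46727^1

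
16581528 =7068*2346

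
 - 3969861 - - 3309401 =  - 660460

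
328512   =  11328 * 29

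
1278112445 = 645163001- - 632949444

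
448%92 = 80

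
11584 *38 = 440192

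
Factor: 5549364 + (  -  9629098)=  - 2^1*2039867^1  =  - 4079734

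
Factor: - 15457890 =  - 2^1*3^1*5^1*7^1 *73609^1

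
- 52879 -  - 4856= - 48023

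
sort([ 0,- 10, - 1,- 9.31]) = [ - 10, -9.31,-1,0]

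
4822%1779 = 1264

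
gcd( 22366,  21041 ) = 53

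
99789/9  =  11087+2/3 = 11087.67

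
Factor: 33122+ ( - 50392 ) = -2^1*5^1*11^1*157^1 = -  17270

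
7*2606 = 18242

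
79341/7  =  79341/7 = 11334.43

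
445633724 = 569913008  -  124279284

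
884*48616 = 42976544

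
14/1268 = 7/634=0.01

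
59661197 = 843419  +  58817778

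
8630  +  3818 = 12448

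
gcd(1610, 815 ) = 5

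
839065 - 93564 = 745501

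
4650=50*93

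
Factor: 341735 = 5^1*41^1*1667^1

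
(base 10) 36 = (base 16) 24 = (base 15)26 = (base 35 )11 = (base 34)12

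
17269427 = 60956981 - 43687554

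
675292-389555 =285737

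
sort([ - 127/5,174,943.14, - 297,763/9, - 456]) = [ - 456, - 297, - 127/5, 763/9,174,  943.14]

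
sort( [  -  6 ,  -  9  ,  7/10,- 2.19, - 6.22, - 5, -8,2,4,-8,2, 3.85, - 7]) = [-9,-8,-8, - 7, - 6.22,  -  6, - 5,-2.19,7/10,  2, 2, 3.85,4]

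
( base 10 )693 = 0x2b5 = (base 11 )580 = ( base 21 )1C0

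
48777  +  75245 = 124022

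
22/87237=22/87237 = 0.00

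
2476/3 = 825 + 1/3 = 825.33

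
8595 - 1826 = 6769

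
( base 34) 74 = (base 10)242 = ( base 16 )f2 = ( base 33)7b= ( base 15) 112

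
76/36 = 19/9 = 2.11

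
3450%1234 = 982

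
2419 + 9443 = 11862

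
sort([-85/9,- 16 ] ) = [-16,-85/9]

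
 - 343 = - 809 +466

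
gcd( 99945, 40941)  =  9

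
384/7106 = 192/3553 = 0.05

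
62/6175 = 62/6175 = 0.01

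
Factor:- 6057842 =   -  2^1 * 7^1*103^1*4201^1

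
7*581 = 4067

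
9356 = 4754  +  4602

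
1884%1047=837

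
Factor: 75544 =2^3*7^1*19^1*71^1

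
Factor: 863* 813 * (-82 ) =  - 57532758 = - 2^1  *3^1*41^1*271^1*863^1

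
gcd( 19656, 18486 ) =234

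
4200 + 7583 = 11783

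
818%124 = 74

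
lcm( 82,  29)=2378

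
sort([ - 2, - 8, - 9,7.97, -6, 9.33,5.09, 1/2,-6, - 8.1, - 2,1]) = [ - 9, - 8.1, - 8, - 6, - 6, - 2, - 2, 1/2, 1, 5.09,7.97,9.33] 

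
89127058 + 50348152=139475210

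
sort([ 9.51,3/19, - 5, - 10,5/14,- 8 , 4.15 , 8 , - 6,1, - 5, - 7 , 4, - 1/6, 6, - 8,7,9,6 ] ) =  [ -10,-8, - 8, - 7,  -  6,  -  5,-5,-1/6,3/19, 5/14,1, 4,  4.15, 6, 6,7,8 , 9,9.51]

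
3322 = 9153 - 5831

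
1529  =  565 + 964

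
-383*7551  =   - 2892033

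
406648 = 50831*8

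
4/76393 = 4/76393=0.00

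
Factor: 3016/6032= 1/2 = 2^ ( - 1)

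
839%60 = 59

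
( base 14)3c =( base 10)54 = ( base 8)66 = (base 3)2000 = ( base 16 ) 36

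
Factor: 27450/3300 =183/22  =  2^( - 1 )*3^1*11^ (-1 )*61^1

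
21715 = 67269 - 45554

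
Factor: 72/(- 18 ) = -4 = -2^2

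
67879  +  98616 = 166495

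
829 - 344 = 485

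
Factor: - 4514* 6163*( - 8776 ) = 244146406832 = 2^4*37^1*61^1*1097^1*6163^1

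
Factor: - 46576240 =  - 2^4*5^1*582203^1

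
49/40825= 49/40825 =0.00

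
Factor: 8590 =2^1*5^1*859^1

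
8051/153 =8051/153 = 52.62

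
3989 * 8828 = 35214892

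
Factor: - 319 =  - 11^1*29^1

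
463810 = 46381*10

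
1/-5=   -  1/5=- 0.20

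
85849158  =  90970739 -5121581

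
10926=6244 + 4682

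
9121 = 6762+2359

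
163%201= 163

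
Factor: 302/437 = 2^1*19^( - 1)*23^( - 1 )*151^1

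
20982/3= 6994 = 6994.00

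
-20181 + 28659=8478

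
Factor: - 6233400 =  -  2^3*3^2*5^2 *3463^1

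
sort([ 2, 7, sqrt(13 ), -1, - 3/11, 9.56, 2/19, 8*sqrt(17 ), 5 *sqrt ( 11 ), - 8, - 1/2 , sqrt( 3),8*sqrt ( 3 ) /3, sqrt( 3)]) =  [ - 8, - 1, -1/2, - 3/11 , 2/19, sqrt(3), sqrt(3 ), 2,sqrt(13 ), 8*sqrt ( 3 ) /3, 7, 9.56, 5*sqrt (11 ), 8*sqrt(17)]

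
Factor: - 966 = - 2^1*3^1*7^1*23^1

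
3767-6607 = -2840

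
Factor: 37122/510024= 2^( - 2 )*23^1*79^( - 1 )=23/316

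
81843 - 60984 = 20859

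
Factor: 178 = 2^1*89^1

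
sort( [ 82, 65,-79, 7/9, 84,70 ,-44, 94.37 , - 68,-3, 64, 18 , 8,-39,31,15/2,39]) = [ - 79,  -  68, - 44 , - 39, - 3, 7/9, 15/2,8,18,31, 39, 64, 65,70,  82, 84 , 94.37] 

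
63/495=7/55 = 0.13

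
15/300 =1/20=0.05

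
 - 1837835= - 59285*31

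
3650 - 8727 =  - 5077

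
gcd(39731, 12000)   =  1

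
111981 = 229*489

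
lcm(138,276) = 276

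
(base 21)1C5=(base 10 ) 698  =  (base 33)L5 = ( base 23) 178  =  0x2BA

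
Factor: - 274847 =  - 274847^1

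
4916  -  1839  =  3077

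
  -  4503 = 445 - 4948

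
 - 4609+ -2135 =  - 6744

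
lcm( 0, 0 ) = 0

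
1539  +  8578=10117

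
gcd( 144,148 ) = 4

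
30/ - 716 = - 1 + 343/358 =- 0.04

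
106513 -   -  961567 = 1068080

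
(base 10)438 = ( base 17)18d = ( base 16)1b6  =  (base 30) ei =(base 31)e4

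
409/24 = 17 + 1/24  =  17.04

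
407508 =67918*6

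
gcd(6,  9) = 3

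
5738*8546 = 49036948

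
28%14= 0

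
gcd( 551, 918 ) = 1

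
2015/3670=403/734 = 0.55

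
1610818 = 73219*22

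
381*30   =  11430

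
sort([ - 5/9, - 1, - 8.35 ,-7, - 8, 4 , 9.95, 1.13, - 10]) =[ - 10,-8.35, - 8, - 7, - 1, - 5/9,1.13,4, 9.95 ]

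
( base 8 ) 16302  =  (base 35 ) 60c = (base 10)7362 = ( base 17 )1881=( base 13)3474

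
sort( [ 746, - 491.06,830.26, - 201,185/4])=[  -  491.06 ,-201 , 185/4,746, 830.26 ] 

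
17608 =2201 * 8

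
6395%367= 156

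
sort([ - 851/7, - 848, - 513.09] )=[ - 848,  -  513.09, - 851/7 ]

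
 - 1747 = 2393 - 4140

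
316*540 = 170640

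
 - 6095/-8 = 761 + 7/8  =  761.88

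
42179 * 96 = 4049184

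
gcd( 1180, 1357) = 59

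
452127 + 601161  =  1053288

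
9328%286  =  176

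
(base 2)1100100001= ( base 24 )199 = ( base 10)801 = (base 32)P1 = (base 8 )1441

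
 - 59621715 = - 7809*7635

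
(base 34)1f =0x31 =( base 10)49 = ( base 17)2f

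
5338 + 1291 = 6629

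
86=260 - 174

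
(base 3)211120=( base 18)1FF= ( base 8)1141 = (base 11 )504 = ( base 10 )609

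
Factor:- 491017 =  - 19^1*43^1 * 601^1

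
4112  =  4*1028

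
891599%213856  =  36175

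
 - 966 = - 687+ - 279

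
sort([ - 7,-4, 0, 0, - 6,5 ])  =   [ - 7, - 6, - 4, 0, 0, 5 ]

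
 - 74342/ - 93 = 799+ 35/93 = 799.38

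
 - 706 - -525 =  - 181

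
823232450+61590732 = 884823182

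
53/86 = 53/86= 0.62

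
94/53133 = 94/53133 =0.00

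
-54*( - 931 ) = 50274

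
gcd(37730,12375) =55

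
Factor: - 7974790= - 2^1*5^1*23^1*34673^1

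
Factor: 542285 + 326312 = 229^1*3793^1=868597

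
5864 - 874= 4990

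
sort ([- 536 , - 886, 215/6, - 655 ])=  [-886,-655,-536, 215/6 ] 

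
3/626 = 3/626=0.00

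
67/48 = 67/48 = 1.40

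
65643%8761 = 4316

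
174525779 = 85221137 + 89304642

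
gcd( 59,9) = 1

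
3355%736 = 411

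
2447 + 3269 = 5716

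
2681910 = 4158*645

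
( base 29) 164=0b1111111011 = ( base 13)605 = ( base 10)1019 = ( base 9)1352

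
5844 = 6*974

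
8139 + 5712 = 13851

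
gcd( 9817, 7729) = 1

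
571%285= 1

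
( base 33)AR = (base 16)165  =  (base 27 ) D6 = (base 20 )HH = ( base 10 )357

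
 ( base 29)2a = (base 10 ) 68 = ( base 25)2i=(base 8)104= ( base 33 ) 22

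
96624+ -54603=42021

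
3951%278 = 59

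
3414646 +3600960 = 7015606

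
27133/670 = 27133/670= 40.50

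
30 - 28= 2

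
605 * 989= 598345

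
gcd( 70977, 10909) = 1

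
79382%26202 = 776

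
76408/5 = 15281 + 3/5 = 15281.60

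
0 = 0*8719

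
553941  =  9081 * 61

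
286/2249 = 22/173 = 0.13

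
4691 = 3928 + 763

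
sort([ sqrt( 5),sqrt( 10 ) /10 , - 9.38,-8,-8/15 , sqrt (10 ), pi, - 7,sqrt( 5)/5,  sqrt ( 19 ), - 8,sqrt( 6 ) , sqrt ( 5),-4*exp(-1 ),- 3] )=[ - 9.38, - 8,  -  8 ,  -  7 , - 3,- 4 * exp( - 1), - 8/15,sqrt(10 ) /10 , sqrt(5)/5,  sqrt(5),sqrt(5 ),sqrt(6),pi,sqrt ( 10) , sqrt( 19)]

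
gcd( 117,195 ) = 39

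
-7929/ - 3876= 2+59/1292=2.05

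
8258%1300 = 458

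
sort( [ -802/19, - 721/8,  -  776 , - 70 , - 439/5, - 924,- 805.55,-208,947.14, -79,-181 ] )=[-924,- 805.55,-776,-208, - 181, -721/8,-439/5,-79, - 70, - 802/19, 947.14 ] 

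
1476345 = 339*4355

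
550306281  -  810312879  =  -260006598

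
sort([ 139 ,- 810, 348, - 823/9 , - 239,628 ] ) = [-810,-239, -823/9, 139 , 348, 628 ] 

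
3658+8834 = 12492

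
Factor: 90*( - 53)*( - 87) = 414990 = 2^1* 3^3*5^1*29^1*53^1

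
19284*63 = 1214892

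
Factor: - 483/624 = -161/208 = - 2^( - 4 )*7^1*13^( - 1)*23^1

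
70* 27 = 1890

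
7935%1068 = 459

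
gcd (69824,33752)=8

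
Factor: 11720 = 2^3*5^1*293^1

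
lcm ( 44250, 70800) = 354000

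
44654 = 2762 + 41892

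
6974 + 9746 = 16720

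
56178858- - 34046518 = 90225376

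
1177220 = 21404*55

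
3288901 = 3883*847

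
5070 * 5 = 25350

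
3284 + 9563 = 12847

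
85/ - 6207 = - 85/6207 = - 0.01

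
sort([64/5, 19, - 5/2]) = [ - 5/2, 64/5, 19]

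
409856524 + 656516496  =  1066373020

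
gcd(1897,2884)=7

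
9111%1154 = 1033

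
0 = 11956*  0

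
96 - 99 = - 3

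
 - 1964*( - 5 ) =9820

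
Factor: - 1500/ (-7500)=5^( - 1) = 1/5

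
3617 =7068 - 3451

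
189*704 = 133056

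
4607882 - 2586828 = 2021054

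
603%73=19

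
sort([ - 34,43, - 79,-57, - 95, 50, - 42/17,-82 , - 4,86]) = [ - 95 , - 82, - 79,-57, - 34, - 4, - 42/17, 43, 50,86]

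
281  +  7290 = 7571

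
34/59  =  34/59 = 0.58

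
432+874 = 1306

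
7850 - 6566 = 1284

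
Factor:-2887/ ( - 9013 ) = 2887^1*9013^( - 1 ) 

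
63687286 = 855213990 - 791526704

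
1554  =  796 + 758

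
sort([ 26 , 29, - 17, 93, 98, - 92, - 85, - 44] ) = [-92, - 85, - 44, - 17,26,29 , 93,98]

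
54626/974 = 56 + 41/487 = 56.08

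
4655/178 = 4655/178= 26.15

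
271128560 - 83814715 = 187313845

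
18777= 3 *6259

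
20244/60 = 1687/5 = 337.40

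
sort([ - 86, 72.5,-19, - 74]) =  [ - 86,-74, - 19,72.5]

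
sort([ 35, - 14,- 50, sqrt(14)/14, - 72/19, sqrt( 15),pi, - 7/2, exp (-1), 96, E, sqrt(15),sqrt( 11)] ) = [ - 50, - 14, - 72/19 , - 7/2, sqrt (14)/14, exp( - 1), E, pi, sqrt(11), sqrt( 15), sqrt( 15), 35, 96] 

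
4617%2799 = 1818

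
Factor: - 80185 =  - 5^1*7^1*29^1*79^1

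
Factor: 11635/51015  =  3^(- 1 )*13^1 * 19^( - 1 )= 13/57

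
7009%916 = 597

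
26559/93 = 8853/31 =285.58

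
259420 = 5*51884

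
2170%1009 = 152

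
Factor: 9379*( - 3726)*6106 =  - 213381216324 = - 2^2*3^4*23^1*43^1*71^1*83^1*113^1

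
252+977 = 1229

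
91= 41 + 50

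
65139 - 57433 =7706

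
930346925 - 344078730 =586268195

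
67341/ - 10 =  - 67341/10  =  -6734.10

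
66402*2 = 132804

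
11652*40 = 466080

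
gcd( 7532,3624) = 4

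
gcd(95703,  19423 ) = 1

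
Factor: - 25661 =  - 67^1 * 383^1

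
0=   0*8270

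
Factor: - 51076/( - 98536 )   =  2^( - 1 )*109^(-1 )*113^1 = 113/218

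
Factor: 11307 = 3^1 * 3769^1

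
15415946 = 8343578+7072368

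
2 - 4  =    -  2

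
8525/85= 100+5/17 =100.29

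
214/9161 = 214/9161 = 0.02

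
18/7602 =3/1267 = 0.00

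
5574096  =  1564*3564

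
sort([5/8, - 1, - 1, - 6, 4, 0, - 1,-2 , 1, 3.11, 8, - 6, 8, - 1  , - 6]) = [ - 6, - 6, - 6, - 2, - 1, - 1, - 1,  -  1, 0, 5/8 , 1, 3.11,  4,8, 8 ] 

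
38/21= 1+17/21 = 1.81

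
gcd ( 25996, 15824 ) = 4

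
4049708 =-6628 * (  -  611)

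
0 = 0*37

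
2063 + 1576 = 3639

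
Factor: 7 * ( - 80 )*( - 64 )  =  2^10 * 5^1 * 7^1 = 35840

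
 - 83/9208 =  - 83/9208 = - 0.01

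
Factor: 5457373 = 827^1*6599^1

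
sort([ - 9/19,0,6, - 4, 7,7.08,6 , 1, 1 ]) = [-4, - 9/19, 0,  1,1, 6,6,7,7.08] 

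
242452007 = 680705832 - 438253825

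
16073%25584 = 16073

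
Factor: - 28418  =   - 2^1*13^1 * 1093^1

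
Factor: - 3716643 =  - 3^1*7^1*176983^1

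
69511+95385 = 164896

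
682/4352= 341/2176 = 0.16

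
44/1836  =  11/459 = 0.02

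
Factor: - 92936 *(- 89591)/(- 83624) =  -1040778647/10453= -  10453^(- 1)*11617^1*89591^1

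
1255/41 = 30 + 25/41 = 30.61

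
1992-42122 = - 40130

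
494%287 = 207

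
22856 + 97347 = 120203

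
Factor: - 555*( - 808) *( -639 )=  - 2^3*3^3 * 5^1 *37^1*71^1  *  101^1 = -286553160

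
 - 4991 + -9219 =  - 14210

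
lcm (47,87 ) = 4089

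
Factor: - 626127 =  - 3^1*17^1*12277^1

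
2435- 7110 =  - 4675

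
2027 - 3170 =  - 1143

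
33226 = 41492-8266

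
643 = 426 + 217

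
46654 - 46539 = 115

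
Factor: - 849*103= - 3^1*103^1*283^1 = - 87447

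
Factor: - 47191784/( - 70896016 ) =5898973/8862002 = 2^( - 1)*4431001^( - 1 )*5898973^1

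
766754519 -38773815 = 727980704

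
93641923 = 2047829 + 91594094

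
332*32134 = 10668488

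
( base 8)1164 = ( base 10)628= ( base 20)1B8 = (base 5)10003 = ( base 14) 32c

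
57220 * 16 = 915520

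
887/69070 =887/69070  =  0.01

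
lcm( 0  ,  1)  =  0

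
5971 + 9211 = 15182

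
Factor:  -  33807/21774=-2^(  -  1 )*19^(  -  1)*59^1 = - 59/38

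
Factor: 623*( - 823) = - 7^1* 89^1 * 823^1= -512729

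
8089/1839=4 + 733/1839  =  4.40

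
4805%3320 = 1485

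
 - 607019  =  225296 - 832315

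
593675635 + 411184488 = 1004860123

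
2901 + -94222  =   - 91321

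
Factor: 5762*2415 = 13915230 = 2^1*3^1*5^1*7^1*23^1  *43^1*67^1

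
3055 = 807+2248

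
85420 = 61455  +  23965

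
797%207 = 176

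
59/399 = 59/399 = 0.15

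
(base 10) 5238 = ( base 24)926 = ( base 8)12166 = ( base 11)3a32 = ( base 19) E9D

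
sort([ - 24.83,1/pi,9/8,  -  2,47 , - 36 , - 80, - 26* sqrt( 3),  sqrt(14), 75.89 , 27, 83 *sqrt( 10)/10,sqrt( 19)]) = [- 80,-26*sqrt( 3),-36, - 24.83, - 2,  1/pi,9/8, sqrt( 14), sqrt( 19),  83*  sqrt(10 )/10 , 27,47,75.89 ]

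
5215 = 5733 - 518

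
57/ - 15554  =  -57/15554 = -0.00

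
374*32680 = 12222320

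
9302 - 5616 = 3686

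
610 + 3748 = 4358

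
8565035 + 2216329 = 10781364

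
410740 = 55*7468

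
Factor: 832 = 2^6*13^1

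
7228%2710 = 1808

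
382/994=191/497 = 0.38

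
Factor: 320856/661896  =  3^( - 1)*317^(-1 )*461^1= 461/951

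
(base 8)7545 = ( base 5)111231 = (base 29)4JQ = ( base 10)3941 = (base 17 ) DAE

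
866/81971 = 866/81971 = 0.01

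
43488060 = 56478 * 770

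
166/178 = 83/89 = 0.93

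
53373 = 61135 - 7762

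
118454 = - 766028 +884482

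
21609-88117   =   - 66508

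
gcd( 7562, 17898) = 38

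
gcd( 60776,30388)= 30388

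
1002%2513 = 1002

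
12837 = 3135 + 9702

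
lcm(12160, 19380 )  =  620160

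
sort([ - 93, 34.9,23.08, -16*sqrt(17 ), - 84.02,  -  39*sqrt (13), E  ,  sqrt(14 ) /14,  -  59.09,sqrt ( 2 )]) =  [-39*sqrt( 13 ),-93,-84.02, - 16 *sqrt( 17 )  ,-59.09, sqrt(14)/14,sqrt(2),E,23.08,  34.9 ] 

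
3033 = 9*337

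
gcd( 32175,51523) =1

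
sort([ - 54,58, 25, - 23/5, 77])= [ - 54, - 23/5, 25 , 58,77] 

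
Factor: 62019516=2^2*3^1*13^1*29^1*13709^1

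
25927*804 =20845308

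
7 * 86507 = 605549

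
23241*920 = 21381720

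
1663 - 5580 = - 3917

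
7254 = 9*806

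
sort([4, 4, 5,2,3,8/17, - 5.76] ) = [-5.76 , 8/17, 2, 3,4 , 4,  5]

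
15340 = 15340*1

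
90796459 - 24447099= 66349360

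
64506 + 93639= 158145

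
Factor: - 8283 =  - 3^1*11^1*251^1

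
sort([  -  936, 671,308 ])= [ - 936,  308,671 ]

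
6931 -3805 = 3126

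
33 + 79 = 112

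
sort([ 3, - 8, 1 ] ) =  [ - 8, 1, 3 ]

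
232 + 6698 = 6930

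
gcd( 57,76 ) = 19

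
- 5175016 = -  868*5962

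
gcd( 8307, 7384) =923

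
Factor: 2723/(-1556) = -7/4 = -2^ ( - 2 ) * 7^1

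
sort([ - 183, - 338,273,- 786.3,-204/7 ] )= [ - 786.3,-338,  -  183,-204/7, 273 ] 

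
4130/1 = 4130=4130.00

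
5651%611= 152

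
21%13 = 8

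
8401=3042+5359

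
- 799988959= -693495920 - 106493039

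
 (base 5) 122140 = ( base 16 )123E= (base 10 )4670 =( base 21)AC8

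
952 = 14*68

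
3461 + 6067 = 9528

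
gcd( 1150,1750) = 50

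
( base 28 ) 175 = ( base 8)1731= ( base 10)985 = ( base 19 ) 2dg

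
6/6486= 1/1081 = 0.00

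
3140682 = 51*61582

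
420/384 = 35/32 = 1.09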